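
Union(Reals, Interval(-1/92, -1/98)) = Interval(-oo, oo)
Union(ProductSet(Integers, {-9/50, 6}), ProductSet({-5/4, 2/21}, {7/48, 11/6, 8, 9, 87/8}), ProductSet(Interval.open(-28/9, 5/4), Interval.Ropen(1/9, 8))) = Union(ProductSet({-5/4, 2/21}, {7/48, 11/6, 8, 9, 87/8}), ProductSet(Integers, {-9/50, 6}), ProductSet(Interval.open(-28/9, 5/4), Interval.Ropen(1/9, 8)))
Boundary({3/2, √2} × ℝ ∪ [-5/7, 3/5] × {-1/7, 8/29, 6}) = ({3/2, √2} × ℝ) ∪ ([-5/7, 3/5] × {-1/7, 8/29, 6})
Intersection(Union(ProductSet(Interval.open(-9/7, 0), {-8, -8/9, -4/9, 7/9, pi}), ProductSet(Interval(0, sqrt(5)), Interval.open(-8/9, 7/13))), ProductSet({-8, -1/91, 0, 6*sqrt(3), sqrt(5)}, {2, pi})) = ProductSet({-1/91}, {pi})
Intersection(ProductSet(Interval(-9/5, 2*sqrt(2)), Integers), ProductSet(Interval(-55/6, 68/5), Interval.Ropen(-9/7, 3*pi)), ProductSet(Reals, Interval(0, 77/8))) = ProductSet(Interval(-9/5, 2*sqrt(2)), Range(0, 10, 1))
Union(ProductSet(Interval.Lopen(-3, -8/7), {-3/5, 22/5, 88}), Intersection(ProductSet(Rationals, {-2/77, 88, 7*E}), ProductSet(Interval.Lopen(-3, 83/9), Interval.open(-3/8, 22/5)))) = Union(ProductSet(Intersection(Interval.Lopen(-3, 83/9), Rationals), {-2/77}), ProductSet(Interval.Lopen(-3, -8/7), {-3/5, 22/5, 88}))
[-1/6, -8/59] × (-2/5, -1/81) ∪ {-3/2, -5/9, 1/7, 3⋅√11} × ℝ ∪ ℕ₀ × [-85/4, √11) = (ℕ₀ × [-85/4, √11)) ∪ ({-3/2, -5/9, 1/7, 3⋅√11} × ℝ) ∪ ([-1/6, -8/59] × (-2/5, -1/81))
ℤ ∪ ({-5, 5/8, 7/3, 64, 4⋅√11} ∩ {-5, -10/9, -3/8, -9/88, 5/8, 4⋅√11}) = ℤ ∪ {5/8, 4⋅√11}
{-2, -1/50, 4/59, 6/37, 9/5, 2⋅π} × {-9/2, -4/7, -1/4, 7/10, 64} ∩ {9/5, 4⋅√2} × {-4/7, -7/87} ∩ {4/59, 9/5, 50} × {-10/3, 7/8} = ∅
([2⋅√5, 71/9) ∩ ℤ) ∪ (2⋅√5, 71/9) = (2⋅√5, 71/9) ∪ {5, 6, 7}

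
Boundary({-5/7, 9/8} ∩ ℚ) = {-5/7, 9/8}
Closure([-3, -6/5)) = [-3, -6/5]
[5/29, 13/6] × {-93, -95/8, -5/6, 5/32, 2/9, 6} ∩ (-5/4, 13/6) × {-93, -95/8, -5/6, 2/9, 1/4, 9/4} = [5/29, 13/6) × {-93, -95/8, -5/6, 2/9}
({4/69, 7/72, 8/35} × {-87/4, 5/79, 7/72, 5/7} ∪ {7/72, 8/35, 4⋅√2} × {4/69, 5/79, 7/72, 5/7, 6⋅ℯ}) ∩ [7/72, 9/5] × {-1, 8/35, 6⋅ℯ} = {7/72, 8/35} × {6⋅ℯ}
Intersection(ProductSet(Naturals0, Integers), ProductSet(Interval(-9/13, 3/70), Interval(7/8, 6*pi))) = ProductSet(Range(0, 1, 1), Range(1, 19, 1))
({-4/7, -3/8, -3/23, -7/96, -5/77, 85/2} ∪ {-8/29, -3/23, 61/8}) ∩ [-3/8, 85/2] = {-3/8, -8/29, -3/23, -7/96, -5/77, 61/8, 85/2}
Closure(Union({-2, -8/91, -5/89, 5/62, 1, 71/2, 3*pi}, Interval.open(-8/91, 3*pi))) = Union({-2, 71/2}, Interval(-8/91, 3*pi))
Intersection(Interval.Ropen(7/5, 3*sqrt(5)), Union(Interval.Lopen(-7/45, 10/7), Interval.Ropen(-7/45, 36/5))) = Interval.Ropen(7/5, 3*sqrt(5))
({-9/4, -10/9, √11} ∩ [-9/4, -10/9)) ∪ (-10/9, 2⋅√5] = {-9/4} ∪ (-10/9, 2⋅√5]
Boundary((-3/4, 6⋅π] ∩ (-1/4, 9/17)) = {-1/4, 9/17}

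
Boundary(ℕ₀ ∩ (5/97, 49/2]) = {1, 2, …, 24}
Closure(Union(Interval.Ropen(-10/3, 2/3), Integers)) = Union(Integers, Interval(-10/3, 2/3))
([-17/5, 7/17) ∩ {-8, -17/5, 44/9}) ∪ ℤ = ℤ ∪ {-17/5}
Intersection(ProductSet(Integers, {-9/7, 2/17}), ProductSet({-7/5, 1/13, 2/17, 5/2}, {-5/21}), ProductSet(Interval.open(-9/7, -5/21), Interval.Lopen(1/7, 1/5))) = EmptySet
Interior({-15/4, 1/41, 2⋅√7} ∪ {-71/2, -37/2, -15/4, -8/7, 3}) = ∅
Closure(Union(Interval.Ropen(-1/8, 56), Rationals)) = Union(Interval(-oo, oo), Rationals)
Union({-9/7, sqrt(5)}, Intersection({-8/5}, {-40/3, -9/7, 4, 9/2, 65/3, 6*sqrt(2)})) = {-9/7, sqrt(5)}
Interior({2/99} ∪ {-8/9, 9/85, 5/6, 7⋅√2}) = ∅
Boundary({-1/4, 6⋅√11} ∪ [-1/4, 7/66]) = {-1/4, 7/66, 6⋅√11}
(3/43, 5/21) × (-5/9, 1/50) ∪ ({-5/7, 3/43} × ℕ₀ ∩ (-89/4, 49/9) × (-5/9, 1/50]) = ({-5/7, 3/43} × {0}) ∪ ((3/43, 5/21) × (-5/9, 1/50))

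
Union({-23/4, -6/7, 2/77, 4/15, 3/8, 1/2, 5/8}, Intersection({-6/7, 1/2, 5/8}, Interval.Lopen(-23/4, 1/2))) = {-23/4, -6/7, 2/77, 4/15, 3/8, 1/2, 5/8}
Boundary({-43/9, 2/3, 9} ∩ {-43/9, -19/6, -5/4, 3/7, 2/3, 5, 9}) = {-43/9, 2/3, 9}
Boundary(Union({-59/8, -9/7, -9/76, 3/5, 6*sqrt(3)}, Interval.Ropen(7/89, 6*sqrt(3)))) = {-59/8, -9/7, -9/76, 7/89, 6*sqrt(3)}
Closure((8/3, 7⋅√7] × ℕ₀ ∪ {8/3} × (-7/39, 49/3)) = ({8/3} × [-7/39, 49/3]) ∪ ([8/3, 7⋅√7] × ℕ₀)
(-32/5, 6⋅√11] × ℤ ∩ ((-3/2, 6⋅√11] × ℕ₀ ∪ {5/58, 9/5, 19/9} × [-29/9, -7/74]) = ({5/58, 9/5, 19/9} × {-3, -2, -1}) ∪ ((-3/2, 6⋅√11] × ℕ₀)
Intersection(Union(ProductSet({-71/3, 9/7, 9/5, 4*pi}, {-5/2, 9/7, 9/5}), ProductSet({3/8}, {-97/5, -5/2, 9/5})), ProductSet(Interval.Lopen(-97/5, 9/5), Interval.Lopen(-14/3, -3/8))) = ProductSet({3/8, 9/7, 9/5}, {-5/2})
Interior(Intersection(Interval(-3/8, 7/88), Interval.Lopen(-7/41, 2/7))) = Interval.open(-7/41, 7/88)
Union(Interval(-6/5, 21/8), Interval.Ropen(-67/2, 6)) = Interval.Ropen(-67/2, 6)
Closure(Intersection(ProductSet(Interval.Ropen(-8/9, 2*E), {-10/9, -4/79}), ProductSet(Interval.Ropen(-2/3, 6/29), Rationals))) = ProductSet(Interval(-2/3, 6/29), {-10/9, -4/79})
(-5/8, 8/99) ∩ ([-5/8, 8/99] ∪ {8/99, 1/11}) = (-5/8, 8/99)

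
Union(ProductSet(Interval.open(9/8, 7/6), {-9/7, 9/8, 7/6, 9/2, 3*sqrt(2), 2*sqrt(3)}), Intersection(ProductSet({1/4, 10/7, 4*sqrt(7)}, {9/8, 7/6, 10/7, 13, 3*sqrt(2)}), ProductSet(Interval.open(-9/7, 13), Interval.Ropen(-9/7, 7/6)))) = Union(ProductSet({1/4, 10/7, 4*sqrt(7)}, {9/8}), ProductSet(Interval.open(9/8, 7/6), {-9/7, 9/8, 7/6, 9/2, 3*sqrt(2), 2*sqrt(3)}))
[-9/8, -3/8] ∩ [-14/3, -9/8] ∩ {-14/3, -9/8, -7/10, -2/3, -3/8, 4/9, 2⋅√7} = {-9/8}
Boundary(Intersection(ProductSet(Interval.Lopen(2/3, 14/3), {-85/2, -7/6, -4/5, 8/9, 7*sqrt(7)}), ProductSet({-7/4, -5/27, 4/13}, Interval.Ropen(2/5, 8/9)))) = EmptySet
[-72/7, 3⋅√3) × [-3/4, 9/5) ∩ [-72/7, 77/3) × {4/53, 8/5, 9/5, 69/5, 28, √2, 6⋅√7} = [-72/7, 3⋅√3) × {4/53, 8/5, √2}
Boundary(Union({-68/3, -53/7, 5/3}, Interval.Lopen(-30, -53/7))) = {-30, -53/7, 5/3}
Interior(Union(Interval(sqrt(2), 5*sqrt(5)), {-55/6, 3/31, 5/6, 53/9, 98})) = Interval.open(sqrt(2), 5*sqrt(5))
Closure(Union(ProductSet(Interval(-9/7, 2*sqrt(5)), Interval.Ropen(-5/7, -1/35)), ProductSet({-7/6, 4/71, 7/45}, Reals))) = Union(ProductSet({-7/6, 4/71, 7/45}, Interval(-oo, oo)), ProductSet(Interval(-9/7, 2*sqrt(5)), Interval(-5/7, -1/35)))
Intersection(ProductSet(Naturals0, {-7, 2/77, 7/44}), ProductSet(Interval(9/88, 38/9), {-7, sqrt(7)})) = ProductSet(Range(1, 5, 1), {-7})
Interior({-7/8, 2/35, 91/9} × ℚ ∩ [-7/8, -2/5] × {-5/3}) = ∅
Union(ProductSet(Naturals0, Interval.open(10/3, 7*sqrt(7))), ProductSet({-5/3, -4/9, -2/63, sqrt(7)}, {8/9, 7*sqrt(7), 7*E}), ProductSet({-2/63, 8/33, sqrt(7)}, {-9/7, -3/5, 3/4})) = Union(ProductSet({-2/63, 8/33, sqrt(7)}, {-9/7, -3/5, 3/4}), ProductSet({-5/3, -4/9, -2/63, sqrt(7)}, {8/9, 7*sqrt(7), 7*E}), ProductSet(Naturals0, Interval.open(10/3, 7*sqrt(7))))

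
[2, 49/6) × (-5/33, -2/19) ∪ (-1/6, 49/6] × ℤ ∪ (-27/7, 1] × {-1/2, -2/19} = ((-1/6, 49/6] × ℤ) ∪ ((-27/7, 1] × {-1/2, -2/19}) ∪ ([2, 49/6) × (-5/33, -2/19))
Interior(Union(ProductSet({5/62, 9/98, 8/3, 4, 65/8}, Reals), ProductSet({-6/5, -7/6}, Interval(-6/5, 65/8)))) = EmptySet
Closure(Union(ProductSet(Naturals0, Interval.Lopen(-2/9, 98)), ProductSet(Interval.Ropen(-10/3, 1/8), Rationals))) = Union(ProductSet(Interval(-10/3, 1/8), Reals), ProductSet(Naturals0, Interval(-2/9, 98)))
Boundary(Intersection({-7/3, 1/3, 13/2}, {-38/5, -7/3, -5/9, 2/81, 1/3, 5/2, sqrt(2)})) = {-7/3, 1/3}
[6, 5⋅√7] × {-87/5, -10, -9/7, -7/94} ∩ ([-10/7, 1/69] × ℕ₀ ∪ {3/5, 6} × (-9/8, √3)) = {6} × {-7/94}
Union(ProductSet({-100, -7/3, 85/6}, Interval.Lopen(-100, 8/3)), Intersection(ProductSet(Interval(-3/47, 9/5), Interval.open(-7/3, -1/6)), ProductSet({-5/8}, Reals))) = ProductSet({-100, -7/3, 85/6}, Interval.Lopen(-100, 8/3))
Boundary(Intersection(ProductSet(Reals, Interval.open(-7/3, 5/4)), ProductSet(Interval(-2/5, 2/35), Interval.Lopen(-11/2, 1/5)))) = Union(ProductSet({-2/5, 2/35}, Interval(-7/3, 1/5)), ProductSet(Interval(-2/5, 2/35), {-7/3, 1/5}))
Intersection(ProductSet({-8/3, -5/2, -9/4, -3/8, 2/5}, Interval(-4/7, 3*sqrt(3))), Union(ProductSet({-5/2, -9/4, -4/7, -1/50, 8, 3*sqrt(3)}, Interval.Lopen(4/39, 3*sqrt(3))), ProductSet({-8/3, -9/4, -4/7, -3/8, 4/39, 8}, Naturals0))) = Union(ProductSet({-5/2, -9/4}, Interval.Lopen(4/39, 3*sqrt(3))), ProductSet({-8/3, -9/4, -3/8}, Range(0, 6, 1)))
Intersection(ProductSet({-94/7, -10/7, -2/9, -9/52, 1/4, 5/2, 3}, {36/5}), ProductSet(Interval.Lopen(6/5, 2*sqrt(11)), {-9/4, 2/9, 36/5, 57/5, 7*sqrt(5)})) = ProductSet({5/2, 3}, {36/5})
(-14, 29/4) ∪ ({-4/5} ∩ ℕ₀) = (-14, 29/4)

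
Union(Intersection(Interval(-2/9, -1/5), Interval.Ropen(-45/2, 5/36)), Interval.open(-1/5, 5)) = Interval.Ropen(-2/9, 5)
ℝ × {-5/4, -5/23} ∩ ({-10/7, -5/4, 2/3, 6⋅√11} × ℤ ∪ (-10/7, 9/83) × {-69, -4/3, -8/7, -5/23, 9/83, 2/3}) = (-10/7, 9/83) × {-5/23}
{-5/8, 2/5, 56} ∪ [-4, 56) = [-4, 56]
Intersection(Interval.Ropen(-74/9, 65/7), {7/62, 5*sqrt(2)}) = {7/62, 5*sqrt(2)}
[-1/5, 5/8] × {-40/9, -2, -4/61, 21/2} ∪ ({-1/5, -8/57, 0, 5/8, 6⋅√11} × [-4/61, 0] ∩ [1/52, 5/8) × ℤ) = [-1/5, 5/8] × {-40/9, -2, -4/61, 21/2}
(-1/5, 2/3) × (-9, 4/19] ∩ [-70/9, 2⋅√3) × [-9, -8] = (-1/5, 2/3) × (-9, -8]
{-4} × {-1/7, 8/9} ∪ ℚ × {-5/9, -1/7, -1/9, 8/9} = ℚ × {-5/9, -1/7, -1/9, 8/9}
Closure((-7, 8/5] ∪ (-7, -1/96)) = [-7, 8/5]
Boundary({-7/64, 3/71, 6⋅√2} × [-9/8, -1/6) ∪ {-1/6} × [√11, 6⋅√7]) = ({-1/6} × [√11, 6⋅√7]) ∪ ({-7/64, 3/71, 6⋅√2} × [-9/8, -1/6])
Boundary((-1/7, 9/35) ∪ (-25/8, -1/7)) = {-25/8, -1/7, 9/35}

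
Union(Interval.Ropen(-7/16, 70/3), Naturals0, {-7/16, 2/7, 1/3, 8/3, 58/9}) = Union(Interval.Ropen(-7/16, 70/3), Naturals0)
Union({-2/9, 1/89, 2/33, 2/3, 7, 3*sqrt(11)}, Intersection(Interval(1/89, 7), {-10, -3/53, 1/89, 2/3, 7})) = {-2/9, 1/89, 2/33, 2/3, 7, 3*sqrt(11)}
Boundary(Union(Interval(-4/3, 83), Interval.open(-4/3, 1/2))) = {-4/3, 83}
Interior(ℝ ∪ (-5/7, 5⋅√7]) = (-∞, ∞)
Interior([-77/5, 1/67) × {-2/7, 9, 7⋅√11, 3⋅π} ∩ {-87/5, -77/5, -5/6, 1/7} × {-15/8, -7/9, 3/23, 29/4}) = ∅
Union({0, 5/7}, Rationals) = Rationals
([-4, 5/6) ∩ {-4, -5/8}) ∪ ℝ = ℝ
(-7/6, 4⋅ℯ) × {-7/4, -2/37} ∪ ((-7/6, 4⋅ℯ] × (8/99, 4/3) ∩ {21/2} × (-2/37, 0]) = (-7/6, 4⋅ℯ) × {-7/4, -2/37}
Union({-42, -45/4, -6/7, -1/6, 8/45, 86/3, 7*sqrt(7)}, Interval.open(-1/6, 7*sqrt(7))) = Union({-42, -45/4, -6/7, 86/3}, Interval(-1/6, 7*sqrt(7)))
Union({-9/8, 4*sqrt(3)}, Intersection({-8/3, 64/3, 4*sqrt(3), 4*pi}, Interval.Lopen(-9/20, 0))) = {-9/8, 4*sqrt(3)}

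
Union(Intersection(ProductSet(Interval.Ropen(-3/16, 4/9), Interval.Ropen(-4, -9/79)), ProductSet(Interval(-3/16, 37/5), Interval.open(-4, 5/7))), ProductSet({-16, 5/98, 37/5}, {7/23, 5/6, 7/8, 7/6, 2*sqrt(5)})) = Union(ProductSet({-16, 5/98, 37/5}, {7/23, 5/6, 7/8, 7/6, 2*sqrt(5)}), ProductSet(Interval.Ropen(-3/16, 4/9), Interval.open(-4, -9/79)))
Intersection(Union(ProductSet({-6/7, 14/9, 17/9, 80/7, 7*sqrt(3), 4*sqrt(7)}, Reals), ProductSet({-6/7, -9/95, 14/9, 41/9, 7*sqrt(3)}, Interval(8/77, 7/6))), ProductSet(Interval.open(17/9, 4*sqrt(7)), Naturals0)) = ProductSet({41/9}, Range(1, 2, 1))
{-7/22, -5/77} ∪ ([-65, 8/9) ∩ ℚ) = ℚ ∩ [-65, 8/9)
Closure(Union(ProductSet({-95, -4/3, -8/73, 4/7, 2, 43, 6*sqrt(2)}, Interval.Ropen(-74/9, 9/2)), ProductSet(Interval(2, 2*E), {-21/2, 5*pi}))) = Union(ProductSet({-95, -4/3, -8/73, 4/7, 2, 43, 6*sqrt(2)}, Interval(-74/9, 9/2)), ProductSet(Interval(2, 2*E), {-21/2, 5*pi}))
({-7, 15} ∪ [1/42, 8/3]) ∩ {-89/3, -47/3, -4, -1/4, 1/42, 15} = {1/42, 15}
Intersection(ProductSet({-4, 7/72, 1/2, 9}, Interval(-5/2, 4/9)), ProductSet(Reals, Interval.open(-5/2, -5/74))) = ProductSet({-4, 7/72, 1/2, 9}, Interval.open(-5/2, -5/74))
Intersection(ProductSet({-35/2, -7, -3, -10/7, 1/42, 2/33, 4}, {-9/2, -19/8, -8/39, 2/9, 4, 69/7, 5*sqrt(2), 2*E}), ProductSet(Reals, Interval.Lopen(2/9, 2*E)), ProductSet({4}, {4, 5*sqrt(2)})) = ProductSet({4}, {4})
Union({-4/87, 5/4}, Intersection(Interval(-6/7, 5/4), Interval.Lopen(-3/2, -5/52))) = Union({-4/87, 5/4}, Interval(-6/7, -5/52))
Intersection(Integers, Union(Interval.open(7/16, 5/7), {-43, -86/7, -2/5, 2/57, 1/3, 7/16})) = {-43}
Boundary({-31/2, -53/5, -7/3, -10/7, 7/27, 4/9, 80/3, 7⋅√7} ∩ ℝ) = {-31/2, -53/5, -7/3, -10/7, 7/27, 4/9, 80/3, 7⋅√7}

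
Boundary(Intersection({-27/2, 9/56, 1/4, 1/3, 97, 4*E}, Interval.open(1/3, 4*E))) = EmptySet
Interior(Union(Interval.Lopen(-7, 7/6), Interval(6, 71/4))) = Union(Interval.open(-7, 7/6), Interval.open(6, 71/4))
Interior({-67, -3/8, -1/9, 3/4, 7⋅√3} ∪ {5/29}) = ∅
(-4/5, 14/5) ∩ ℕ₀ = {0, 1, 2}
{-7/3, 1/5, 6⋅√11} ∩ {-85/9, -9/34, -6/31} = ∅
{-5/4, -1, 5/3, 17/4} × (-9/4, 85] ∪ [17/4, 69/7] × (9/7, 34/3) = ({-5/4, -1, 5/3, 17/4} × (-9/4, 85]) ∪ ([17/4, 69/7] × (9/7, 34/3))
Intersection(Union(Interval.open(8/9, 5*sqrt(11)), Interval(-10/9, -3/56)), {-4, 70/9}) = {70/9}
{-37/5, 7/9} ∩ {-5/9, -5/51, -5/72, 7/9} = {7/9}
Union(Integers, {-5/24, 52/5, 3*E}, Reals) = Reals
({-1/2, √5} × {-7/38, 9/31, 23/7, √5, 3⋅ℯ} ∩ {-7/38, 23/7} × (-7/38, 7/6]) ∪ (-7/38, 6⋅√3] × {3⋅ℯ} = (-7/38, 6⋅√3] × {3⋅ℯ}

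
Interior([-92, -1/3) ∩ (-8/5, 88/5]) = (-8/5, -1/3)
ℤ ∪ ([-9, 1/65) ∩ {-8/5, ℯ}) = ℤ ∪ {-8/5}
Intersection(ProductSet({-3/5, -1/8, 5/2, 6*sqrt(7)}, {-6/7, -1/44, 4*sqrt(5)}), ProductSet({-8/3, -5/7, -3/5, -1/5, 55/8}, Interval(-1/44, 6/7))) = ProductSet({-3/5}, {-1/44})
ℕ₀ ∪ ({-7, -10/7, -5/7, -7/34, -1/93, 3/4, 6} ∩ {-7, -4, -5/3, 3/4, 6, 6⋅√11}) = {-7, 3/4} ∪ ℕ₀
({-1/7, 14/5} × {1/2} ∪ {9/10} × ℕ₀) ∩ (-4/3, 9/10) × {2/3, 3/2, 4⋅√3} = ∅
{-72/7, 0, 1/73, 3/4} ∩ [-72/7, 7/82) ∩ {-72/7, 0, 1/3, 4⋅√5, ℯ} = {-72/7, 0}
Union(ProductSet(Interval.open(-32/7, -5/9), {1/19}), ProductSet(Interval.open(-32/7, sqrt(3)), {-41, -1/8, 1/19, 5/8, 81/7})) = ProductSet(Interval.open(-32/7, sqrt(3)), {-41, -1/8, 1/19, 5/8, 81/7})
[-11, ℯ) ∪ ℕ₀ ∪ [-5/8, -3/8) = [-11, ℯ) ∪ ℕ₀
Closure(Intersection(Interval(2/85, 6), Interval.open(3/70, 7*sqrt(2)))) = Interval(3/70, 6)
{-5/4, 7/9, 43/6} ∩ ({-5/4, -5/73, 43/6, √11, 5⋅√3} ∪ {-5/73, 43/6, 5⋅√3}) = {-5/4, 43/6}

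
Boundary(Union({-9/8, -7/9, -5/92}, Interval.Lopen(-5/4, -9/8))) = {-5/4, -9/8, -7/9, -5/92}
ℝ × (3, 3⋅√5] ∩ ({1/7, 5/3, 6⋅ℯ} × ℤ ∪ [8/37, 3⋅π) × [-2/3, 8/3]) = {1/7, 5/3, 6⋅ℯ} × {4, 5, 6}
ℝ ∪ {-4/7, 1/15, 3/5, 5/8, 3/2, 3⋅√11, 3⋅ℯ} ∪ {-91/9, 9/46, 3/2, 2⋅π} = ℝ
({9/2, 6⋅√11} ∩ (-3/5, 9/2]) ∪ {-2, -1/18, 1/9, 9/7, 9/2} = {-2, -1/18, 1/9, 9/7, 9/2}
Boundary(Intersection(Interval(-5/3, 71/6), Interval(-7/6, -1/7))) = {-7/6, -1/7}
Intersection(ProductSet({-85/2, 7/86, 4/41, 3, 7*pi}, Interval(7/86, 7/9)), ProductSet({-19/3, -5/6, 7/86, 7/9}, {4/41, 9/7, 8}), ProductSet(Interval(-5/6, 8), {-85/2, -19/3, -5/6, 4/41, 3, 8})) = ProductSet({7/86}, {4/41})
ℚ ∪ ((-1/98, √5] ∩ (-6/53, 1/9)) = ℚ ∪ [-1/98, 1/9]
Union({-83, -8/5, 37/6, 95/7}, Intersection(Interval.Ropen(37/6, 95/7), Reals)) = Union({-83, -8/5}, Interval(37/6, 95/7))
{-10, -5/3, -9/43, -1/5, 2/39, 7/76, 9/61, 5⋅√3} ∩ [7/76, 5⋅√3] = {7/76, 9/61, 5⋅√3}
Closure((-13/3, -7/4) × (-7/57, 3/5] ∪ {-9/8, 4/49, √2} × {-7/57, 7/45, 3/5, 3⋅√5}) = ({-13/3, -7/4} × [-7/57, 3/5]) ∪ ([-13/3, -7/4] × {-7/57, 3/5}) ∪ ((-13/3, -7/4) × (-7/57, 3/5]) ∪ ({-9/8, 4/49, √2} × {-7/57, 7/45, 3/5, 3⋅√5})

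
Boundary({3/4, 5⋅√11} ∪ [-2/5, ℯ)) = {-2/5, 5⋅√11, ℯ}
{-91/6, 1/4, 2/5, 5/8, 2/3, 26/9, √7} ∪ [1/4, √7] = {-91/6, 26/9} ∪ [1/4, √7]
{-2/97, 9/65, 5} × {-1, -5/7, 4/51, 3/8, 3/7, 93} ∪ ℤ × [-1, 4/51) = (ℤ × [-1, 4/51)) ∪ ({-2/97, 9/65, 5} × {-1, -5/7, 4/51, 3/8, 3/7, 93})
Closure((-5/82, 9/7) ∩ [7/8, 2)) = [7/8, 9/7]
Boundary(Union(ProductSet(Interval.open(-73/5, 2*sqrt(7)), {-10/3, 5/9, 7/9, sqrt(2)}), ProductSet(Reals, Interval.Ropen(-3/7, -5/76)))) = Union(ProductSet(Interval(-73/5, 2*sqrt(7)), {-10/3, 5/9, 7/9, sqrt(2)}), ProductSet(Reals, {-3/7, -5/76}))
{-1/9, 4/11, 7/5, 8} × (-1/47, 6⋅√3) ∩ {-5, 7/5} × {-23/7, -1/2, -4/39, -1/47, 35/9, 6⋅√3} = {7/5} × {35/9}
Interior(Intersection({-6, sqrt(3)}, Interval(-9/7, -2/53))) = EmptySet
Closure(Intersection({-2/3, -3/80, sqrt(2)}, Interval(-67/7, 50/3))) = {-2/3, -3/80, sqrt(2)}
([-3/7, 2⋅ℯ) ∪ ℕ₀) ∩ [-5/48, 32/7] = [-5/48, 32/7] ∪ {0, 1, …, 4}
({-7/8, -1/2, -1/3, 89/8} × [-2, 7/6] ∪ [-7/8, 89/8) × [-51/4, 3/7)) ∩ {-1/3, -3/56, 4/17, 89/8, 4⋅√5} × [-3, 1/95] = ({-1/3, 89/8} × [-2, 1/95]) ∪ ({-1/3, -3/56, 4/17, 4⋅√5} × [-3, 1/95])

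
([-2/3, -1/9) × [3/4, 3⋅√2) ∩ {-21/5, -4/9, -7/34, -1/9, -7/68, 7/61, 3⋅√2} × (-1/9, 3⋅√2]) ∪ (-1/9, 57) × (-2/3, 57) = ((-1/9, 57) × (-2/3, 57)) ∪ ({-4/9, -7/34} × [3/4, 3⋅√2))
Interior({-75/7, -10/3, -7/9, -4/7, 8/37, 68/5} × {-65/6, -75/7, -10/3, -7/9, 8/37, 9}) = ∅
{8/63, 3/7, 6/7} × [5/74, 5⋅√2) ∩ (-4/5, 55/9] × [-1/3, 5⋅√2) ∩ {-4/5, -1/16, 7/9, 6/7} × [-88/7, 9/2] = {6/7} × [5/74, 9/2]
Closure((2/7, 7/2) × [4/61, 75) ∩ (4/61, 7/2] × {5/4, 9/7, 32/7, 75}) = [2/7, 7/2] × {5/4, 9/7, 32/7}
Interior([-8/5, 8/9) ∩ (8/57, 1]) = (8/57, 8/9)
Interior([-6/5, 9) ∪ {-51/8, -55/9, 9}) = (-6/5, 9)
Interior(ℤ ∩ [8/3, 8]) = ∅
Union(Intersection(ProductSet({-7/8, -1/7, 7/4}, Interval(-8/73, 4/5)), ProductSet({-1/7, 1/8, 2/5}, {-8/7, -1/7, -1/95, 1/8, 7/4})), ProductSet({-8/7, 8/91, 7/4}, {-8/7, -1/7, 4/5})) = Union(ProductSet({-1/7}, {-1/95, 1/8}), ProductSet({-8/7, 8/91, 7/4}, {-8/7, -1/7, 4/5}))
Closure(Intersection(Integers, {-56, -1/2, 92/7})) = {-56}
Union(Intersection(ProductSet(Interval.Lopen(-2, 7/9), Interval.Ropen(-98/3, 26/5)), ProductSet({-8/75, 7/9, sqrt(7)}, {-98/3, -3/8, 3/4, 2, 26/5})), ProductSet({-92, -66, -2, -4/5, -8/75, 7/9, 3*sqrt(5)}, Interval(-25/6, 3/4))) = Union(ProductSet({-8/75, 7/9}, {-98/3, -3/8, 3/4, 2}), ProductSet({-92, -66, -2, -4/5, -8/75, 7/9, 3*sqrt(5)}, Interval(-25/6, 3/4)))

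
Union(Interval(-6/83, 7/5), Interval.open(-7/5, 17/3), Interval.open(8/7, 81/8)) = Interval.open(-7/5, 81/8)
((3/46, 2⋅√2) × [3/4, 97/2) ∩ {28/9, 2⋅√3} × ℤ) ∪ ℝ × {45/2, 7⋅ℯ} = ℝ × {45/2, 7⋅ℯ}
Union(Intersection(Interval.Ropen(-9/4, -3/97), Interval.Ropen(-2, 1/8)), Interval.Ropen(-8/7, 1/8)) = Interval.Ropen(-2, 1/8)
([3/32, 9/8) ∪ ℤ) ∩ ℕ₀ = ℕ₀ ∪ {1}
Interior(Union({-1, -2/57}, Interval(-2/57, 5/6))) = Interval.open(-2/57, 5/6)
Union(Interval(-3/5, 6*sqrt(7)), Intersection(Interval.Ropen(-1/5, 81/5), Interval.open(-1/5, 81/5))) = Interval.Ropen(-3/5, 81/5)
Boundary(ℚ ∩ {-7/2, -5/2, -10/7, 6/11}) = {-7/2, -5/2, -10/7, 6/11}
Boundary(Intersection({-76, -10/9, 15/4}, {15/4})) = {15/4}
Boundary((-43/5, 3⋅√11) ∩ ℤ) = {-8, -7, …, 9}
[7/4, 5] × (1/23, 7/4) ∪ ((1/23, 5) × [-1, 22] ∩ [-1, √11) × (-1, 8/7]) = ([7/4, 5] × (1/23, 7/4)) ∪ ((1/23, √11) × (-1, 8/7])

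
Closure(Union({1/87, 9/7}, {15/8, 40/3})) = {1/87, 9/7, 15/8, 40/3}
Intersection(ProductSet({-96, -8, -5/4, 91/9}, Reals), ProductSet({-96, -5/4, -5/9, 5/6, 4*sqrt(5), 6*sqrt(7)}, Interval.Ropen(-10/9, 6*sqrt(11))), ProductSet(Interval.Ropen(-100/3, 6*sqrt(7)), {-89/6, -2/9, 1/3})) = ProductSet({-5/4}, {-2/9, 1/3})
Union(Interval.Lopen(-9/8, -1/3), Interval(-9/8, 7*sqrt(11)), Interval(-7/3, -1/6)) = Interval(-7/3, 7*sqrt(11))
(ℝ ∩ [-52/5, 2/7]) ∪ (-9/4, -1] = [-52/5, 2/7]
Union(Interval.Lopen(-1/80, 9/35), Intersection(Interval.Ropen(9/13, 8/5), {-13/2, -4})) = Interval.Lopen(-1/80, 9/35)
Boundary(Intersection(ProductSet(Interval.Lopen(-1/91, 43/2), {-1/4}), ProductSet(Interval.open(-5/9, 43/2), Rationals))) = ProductSet(Interval(-1/91, 43/2), {-1/4})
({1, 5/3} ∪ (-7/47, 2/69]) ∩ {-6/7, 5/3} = {5/3}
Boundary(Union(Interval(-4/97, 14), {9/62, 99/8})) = {-4/97, 14}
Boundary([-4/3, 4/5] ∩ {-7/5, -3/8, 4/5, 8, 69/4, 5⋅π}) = {-3/8, 4/5}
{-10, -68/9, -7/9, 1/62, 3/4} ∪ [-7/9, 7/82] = {-10, -68/9, 3/4} ∪ [-7/9, 7/82]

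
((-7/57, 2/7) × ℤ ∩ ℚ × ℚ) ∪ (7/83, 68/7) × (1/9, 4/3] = ((ℚ ∩ (-7/57, 2/7)) × ℤ) ∪ ((7/83, 68/7) × (1/9, 4/3])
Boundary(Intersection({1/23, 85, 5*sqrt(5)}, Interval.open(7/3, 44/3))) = {5*sqrt(5)}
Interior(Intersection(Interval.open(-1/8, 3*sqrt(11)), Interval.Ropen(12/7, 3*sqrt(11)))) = Interval.open(12/7, 3*sqrt(11))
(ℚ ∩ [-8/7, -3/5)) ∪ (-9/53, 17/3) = (-9/53, 17/3) ∪ (ℚ ∩ [-8/7, -3/5))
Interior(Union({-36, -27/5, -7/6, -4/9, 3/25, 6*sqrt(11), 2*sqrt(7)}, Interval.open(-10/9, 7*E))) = Interval.open(-10/9, 7*E)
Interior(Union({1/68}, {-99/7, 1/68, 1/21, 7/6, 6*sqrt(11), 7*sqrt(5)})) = EmptySet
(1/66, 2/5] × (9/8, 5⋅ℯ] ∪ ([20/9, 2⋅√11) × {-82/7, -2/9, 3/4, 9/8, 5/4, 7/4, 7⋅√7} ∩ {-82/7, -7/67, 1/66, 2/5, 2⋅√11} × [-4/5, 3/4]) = (1/66, 2/5] × (9/8, 5⋅ℯ]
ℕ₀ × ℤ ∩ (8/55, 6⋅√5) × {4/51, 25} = {1, 2, …, 13} × {25}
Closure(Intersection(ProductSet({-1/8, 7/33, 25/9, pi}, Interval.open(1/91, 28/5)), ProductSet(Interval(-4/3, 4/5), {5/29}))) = ProductSet({-1/8, 7/33}, {5/29})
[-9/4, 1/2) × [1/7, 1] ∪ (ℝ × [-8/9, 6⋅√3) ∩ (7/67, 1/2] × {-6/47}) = ((7/67, 1/2] × {-6/47}) ∪ ([-9/4, 1/2) × [1/7, 1])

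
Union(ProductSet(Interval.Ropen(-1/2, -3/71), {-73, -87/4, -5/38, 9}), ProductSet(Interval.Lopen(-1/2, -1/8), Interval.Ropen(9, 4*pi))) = Union(ProductSet(Interval.Lopen(-1/2, -1/8), Interval.Ropen(9, 4*pi)), ProductSet(Interval.Ropen(-1/2, -3/71), {-73, -87/4, -5/38, 9}))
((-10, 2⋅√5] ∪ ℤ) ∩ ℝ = ℤ ∪ [-10, 2⋅√5]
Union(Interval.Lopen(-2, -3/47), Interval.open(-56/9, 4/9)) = Interval.open(-56/9, 4/9)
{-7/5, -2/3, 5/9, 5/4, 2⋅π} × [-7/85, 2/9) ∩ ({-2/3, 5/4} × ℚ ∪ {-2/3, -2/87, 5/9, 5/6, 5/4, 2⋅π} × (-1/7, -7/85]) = ({-2/3, 5/9, 5/4, 2⋅π} × {-7/85}) ∪ ({-2/3, 5/4} × (ℚ ∩ [-7/85, 2/9)))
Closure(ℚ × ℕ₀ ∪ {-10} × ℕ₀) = ℝ × ℕ₀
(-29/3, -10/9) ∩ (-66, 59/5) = (-29/3, -10/9)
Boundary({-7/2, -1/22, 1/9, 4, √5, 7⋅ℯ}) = {-7/2, -1/22, 1/9, 4, √5, 7⋅ℯ}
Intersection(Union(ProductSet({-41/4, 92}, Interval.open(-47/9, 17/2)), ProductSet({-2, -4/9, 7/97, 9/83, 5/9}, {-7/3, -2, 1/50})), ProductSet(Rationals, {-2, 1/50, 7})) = Union(ProductSet({-41/4, 92}, {-2, 1/50, 7}), ProductSet({-2, -4/9, 7/97, 9/83, 5/9}, {-2, 1/50}))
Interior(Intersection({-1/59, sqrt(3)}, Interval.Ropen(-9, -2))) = EmptySet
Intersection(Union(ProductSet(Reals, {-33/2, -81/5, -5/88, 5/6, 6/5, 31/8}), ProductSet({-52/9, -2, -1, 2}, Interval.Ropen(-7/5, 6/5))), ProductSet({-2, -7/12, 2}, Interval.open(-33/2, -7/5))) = ProductSet({-2, -7/12, 2}, {-81/5})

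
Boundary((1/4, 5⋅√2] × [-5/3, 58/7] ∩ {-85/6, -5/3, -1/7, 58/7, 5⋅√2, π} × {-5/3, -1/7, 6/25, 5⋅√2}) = {5⋅√2, π} × {-5/3, -1/7, 6/25, 5⋅√2}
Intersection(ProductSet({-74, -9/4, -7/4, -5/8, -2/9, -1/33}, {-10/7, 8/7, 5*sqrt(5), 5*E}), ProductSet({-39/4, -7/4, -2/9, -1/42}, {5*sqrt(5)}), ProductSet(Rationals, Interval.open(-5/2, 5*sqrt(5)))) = EmptySet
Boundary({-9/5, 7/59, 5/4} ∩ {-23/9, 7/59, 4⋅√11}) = {7/59}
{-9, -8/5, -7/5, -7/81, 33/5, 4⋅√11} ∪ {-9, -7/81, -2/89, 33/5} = {-9, -8/5, -7/5, -7/81, -2/89, 33/5, 4⋅√11}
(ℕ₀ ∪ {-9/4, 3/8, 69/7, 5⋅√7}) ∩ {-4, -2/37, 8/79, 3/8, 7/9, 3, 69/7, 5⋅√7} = {3/8, 3, 69/7, 5⋅√7}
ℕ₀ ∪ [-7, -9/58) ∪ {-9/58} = [-7, -9/58] ∪ ℕ₀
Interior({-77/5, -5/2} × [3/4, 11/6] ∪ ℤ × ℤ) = ∅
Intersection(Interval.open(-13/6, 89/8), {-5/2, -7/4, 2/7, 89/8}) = {-7/4, 2/7}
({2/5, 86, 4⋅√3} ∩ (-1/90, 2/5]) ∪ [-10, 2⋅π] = [-10, 2⋅π]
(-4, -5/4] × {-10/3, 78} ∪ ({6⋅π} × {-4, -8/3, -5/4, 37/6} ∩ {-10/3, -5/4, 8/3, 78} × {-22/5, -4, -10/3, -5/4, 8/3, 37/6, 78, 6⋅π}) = (-4, -5/4] × {-10/3, 78}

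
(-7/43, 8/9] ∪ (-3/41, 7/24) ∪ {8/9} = (-7/43, 8/9]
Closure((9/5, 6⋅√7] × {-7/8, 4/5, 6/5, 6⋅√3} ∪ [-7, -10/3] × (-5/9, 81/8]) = ([-7, -10/3] × [-5/9, 81/8]) ∪ ([9/5, 6⋅√7] × {-7/8, 4/5, 6/5, 6⋅√3})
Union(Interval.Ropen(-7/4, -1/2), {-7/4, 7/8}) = Union({7/8}, Interval.Ropen(-7/4, -1/2))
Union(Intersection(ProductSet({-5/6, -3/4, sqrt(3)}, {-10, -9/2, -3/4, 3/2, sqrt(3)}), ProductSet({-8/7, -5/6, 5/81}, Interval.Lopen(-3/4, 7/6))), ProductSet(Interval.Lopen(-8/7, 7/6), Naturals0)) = ProductSet(Interval.Lopen(-8/7, 7/6), Naturals0)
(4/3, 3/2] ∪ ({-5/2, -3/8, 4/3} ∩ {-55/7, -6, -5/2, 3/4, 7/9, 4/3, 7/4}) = {-5/2} ∪ [4/3, 3/2]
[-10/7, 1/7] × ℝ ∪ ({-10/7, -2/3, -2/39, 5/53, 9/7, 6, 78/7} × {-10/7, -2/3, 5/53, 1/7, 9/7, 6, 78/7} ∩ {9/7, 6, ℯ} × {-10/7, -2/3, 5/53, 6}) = ([-10/7, 1/7] × ℝ) ∪ ({9/7, 6} × {-10/7, -2/3, 5/53, 6})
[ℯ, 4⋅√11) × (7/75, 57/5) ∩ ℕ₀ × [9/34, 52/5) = {3, 4, …, 13} × [9/34, 52/5)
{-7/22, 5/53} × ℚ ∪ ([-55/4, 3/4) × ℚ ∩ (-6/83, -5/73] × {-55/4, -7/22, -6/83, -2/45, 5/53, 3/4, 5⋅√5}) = ({-7/22, 5/53} × ℚ) ∪ ((-6/83, -5/73] × {-55/4, -7/22, -6/83, -2/45, 5/53, 3/4})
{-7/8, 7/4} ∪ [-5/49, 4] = {-7/8} ∪ [-5/49, 4]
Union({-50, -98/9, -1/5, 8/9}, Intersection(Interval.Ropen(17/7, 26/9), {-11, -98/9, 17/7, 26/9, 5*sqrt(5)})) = {-50, -98/9, -1/5, 8/9, 17/7}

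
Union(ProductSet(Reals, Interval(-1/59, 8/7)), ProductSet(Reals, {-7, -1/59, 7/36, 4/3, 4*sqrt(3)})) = ProductSet(Reals, Union({-7, 4/3, 4*sqrt(3)}, Interval(-1/59, 8/7)))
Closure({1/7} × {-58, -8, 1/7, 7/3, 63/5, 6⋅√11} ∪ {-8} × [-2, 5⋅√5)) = ({-8} × [-2, 5⋅√5]) ∪ ({1/7} × {-58, -8, 1/7, 7/3, 63/5, 6⋅√11})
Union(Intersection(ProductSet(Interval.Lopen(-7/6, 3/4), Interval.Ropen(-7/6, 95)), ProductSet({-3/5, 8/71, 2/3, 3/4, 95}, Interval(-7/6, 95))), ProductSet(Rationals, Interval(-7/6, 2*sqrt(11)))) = Union(ProductSet({-3/5, 8/71, 2/3, 3/4}, Interval.Ropen(-7/6, 95)), ProductSet(Rationals, Interval(-7/6, 2*sqrt(11))))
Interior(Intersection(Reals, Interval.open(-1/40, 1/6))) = Interval.open(-1/40, 1/6)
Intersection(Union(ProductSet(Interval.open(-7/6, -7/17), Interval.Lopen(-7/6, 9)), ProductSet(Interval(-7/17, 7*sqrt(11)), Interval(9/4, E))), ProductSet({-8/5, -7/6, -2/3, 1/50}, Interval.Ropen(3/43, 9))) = Union(ProductSet({-2/3}, Interval.Ropen(3/43, 9)), ProductSet({1/50}, Interval(9/4, E)))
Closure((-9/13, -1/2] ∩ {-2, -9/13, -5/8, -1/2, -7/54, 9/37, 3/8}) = {-5/8, -1/2}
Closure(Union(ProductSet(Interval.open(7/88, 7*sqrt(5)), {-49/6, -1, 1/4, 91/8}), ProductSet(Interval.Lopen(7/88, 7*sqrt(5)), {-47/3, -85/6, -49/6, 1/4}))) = ProductSet(Interval(7/88, 7*sqrt(5)), {-47/3, -85/6, -49/6, -1, 1/4, 91/8})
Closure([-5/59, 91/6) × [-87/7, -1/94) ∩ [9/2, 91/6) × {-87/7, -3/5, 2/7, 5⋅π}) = [9/2, 91/6] × {-87/7, -3/5}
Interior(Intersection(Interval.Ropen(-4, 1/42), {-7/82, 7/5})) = EmptySet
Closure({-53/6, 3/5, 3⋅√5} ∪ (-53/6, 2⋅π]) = [-53/6, 2⋅π] ∪ {3⋅√5}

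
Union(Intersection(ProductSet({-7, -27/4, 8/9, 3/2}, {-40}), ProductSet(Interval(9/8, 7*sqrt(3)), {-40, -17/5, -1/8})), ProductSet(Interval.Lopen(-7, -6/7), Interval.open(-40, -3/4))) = Union(ProductSet({3/2}, {-40}), ProductSet(Interval.Lopen(-7, -6/7), Interval.open(-40, -3/4)))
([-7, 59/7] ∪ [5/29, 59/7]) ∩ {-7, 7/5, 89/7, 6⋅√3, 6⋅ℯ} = {-7, 7/5}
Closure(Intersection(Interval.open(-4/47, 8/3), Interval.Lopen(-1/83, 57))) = Interval(-1/83, 8/3)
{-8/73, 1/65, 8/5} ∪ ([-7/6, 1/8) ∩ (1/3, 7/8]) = {-8/73, 1/65, 8/5}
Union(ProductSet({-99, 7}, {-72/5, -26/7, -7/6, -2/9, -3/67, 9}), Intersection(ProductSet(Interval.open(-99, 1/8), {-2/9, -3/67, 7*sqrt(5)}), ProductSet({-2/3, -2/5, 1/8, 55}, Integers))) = ProductSet({-99, 7}, {-72/5, -26/7, -7/6, -2/9, -3/67, 9})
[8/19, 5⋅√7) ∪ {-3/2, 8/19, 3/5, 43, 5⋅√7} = {-3/2, 43} ∪ [8/19, 5⋅√7]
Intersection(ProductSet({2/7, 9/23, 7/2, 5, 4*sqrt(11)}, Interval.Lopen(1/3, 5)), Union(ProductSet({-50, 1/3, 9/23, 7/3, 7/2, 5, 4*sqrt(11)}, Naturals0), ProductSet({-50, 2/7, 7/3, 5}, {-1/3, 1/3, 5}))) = Union(ProductSet({2/7, 5}, {5}), ProductSet({9/23, 7/2, 5, 4*sqrt(11)}, Range(1, 6, 1)))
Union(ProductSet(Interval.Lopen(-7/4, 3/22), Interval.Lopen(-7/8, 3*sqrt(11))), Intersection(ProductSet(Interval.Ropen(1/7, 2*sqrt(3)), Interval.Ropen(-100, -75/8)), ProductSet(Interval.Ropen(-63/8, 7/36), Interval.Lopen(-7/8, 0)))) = ProductSet(Interval.Lopen(-7/4, 3/22), Interval.Lopen(-7/8, 3*sqrt(11)))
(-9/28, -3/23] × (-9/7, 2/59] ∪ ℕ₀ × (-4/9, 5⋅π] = (ℕ₀ × (-4/9, 5⋅π]) ∪ ((-9/28, -3/23] × (-9/7, 2/59])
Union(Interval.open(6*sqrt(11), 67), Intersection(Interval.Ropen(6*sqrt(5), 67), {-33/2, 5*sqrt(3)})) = Interval.open(6*sqrt(11), 67)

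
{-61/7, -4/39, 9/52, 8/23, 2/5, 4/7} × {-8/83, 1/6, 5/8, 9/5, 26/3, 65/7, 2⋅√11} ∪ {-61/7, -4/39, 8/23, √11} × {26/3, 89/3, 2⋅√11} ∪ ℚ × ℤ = (ℚ × ℤ) ∪ ({-61/7, -4/39, 8/23, √11} × {26/3, 89/3, 2⋅√11}) ∪ ({-61/7, -4/39, 9/52, 8/23, 2/5, 4/7} × {-8/83, 1/6, 5/8, 9/5, 26/3, 65/7, 2⋅√11})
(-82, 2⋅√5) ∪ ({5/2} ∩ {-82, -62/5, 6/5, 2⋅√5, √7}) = (-82, 2⋅√5)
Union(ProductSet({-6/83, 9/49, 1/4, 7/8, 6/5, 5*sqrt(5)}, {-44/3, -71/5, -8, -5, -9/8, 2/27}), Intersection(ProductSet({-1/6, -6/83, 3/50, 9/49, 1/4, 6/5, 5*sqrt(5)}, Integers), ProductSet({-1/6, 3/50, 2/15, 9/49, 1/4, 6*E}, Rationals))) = Union(ProductSet({-1/6, 3/50, 9/49, 1/4}, Integers), ProductSet({-6/83, 9/49, 1/4, 7/8, 6/5, 5*sqrt(5)}, {-44/3, -71/5, -8, -5, -9/8, 2/27}))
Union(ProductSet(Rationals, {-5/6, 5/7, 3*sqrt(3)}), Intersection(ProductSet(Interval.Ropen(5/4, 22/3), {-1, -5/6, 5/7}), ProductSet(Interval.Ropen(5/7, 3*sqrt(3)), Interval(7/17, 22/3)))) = Union(ProductSet(Interval.Ropen(5/4, 3*sqrt(3)), {5/7}), ProductSet(Rationals, {-5/6, 5/7, 3*sqrt(3)}))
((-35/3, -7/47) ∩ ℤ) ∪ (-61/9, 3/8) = {-11, -10, …, -1} ∪ (-61/9, 3/8)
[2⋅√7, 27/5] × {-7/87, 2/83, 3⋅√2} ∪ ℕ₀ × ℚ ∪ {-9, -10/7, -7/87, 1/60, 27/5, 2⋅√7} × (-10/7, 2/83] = (ℕ₀ × ℚ) ∪ ({-9, -10/7, -7/87, 1/60, 27/5, 2⋅√7} × (-10/7, 2/83]) ∪ ([2⋅√7, 27/5] × {-7/87, 2/83, 3⋅√2})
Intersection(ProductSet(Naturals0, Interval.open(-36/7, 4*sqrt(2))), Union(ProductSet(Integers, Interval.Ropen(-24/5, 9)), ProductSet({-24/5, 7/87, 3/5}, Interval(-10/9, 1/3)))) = ProductSet(Naturals0, Interval.Ropen(-24/5, 4*sqrt(2)))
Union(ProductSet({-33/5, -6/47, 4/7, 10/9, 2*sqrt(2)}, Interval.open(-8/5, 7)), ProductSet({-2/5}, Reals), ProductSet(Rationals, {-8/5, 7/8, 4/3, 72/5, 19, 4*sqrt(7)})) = Union(ProductSet({-2/5}, Reals), ProductSet({-33/5, -6/47, 4/7, 10/9, 2*sqrt(2)}, Interval.open(-8/5, 7)), ProductSet(Rationals, {-8/5, 7/8, 4/3, 72/5, 19, 4*sqrt(7)}))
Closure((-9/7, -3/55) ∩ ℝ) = [-9/7, -3/55]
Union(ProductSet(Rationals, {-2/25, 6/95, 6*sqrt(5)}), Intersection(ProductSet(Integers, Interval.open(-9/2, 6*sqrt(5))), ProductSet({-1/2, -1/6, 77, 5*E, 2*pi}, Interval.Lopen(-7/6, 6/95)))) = Union(ProductSet({77}, Interval.Lopen(-7/6, 6/95)), ProductSet(Rationals, {-2/25, 6/95, 6*sqrt(5)}))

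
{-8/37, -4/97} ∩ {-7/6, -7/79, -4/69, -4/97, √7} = {-4/97}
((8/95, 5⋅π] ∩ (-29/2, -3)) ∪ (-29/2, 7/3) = (-29/2, 7/3)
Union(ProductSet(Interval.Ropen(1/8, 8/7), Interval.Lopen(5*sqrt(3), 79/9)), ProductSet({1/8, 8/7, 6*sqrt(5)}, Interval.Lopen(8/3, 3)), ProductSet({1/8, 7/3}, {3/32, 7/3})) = Union(ProductSet({1/8, 7/3}, {3/32, 7/3}), ProductSet({1/8, 8/7, 6*sqrt(5)}, Interval.Lopen(8/3, 3)), ProductSet(Interval.Ropen(1/8, 8/7), Interval.Lopen(5*sqrt(3), 79/9)))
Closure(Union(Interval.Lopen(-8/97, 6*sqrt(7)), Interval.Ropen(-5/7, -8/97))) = Interval(-5/7, 6*sqrt(7))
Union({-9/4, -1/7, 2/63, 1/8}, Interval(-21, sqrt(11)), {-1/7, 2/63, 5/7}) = Interval(-21, sqrt(11))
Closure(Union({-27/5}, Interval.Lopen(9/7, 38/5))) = Union({-27/5}, Interval(9/7, 38/5))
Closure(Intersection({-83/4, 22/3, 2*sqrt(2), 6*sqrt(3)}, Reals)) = {-83/4, 22/3, 2*sqrt(2), 6*sqrt(3)}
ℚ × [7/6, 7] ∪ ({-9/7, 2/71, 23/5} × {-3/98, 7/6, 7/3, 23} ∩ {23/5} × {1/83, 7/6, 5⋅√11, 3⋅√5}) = ℚ × [7/6, 7]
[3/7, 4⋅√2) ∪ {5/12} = {5/12} ∪ [3/7, 4⋅√2)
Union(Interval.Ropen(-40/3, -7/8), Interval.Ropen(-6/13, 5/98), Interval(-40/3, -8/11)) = Union(Interval(-40/3, -8/11), Interval.Ropen(-6/13, 5/98))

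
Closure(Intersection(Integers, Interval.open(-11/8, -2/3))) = Range(-1, 0, 1)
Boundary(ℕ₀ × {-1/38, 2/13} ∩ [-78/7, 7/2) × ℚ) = {0, 1, 2, 3} × {-1/38, 2/13}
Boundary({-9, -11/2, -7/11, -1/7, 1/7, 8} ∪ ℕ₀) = {-9, -11/2, -7/11, -1/7, 1/7} ∪ ℕ₀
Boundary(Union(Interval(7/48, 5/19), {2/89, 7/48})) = {2/89, 7/48, 5/19}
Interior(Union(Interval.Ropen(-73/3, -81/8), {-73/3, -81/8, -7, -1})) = Interval.open(-73/3, -81/8)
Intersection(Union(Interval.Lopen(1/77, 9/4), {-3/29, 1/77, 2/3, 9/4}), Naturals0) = Range(1, 3, 1)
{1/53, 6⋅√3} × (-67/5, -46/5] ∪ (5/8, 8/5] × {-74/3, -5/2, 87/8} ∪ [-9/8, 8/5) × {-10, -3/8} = ([-9/8, 8/5) × {-10, -3/8}) ∪ ((5/8, 8/5] × {-74/3, -5/2, 87/8}) ∪ ({1/53, 6⋅√3} × (-67/5, -46/5])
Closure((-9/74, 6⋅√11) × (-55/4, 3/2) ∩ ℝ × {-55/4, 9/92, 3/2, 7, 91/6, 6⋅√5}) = [-9/74, 6⋅√11] × {9/92}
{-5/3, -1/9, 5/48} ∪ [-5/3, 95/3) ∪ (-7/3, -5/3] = (-7/3, 95/3)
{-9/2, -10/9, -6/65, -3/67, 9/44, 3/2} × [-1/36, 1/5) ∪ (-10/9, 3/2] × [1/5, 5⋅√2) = ({-9/2, -10/9, -6/65, -3/67, 9/44, 3/2} × [-1/36, 1/5)) ∪ ((-10/9, 3/2] × [1/5, 5⋅√2))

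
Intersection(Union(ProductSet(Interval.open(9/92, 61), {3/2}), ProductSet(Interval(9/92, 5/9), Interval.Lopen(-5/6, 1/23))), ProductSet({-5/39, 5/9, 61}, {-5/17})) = ProductSet({5/9}, {-5/17})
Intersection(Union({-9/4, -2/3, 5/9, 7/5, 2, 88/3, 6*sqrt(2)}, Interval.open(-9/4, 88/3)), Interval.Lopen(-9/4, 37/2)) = Interval.Lopen(-9/4, 37/2)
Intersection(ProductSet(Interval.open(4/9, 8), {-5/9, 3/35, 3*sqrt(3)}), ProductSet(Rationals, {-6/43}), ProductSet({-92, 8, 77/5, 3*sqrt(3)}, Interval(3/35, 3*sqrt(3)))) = EmptySet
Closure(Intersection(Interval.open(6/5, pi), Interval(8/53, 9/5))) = Interval(6/5, 9/5)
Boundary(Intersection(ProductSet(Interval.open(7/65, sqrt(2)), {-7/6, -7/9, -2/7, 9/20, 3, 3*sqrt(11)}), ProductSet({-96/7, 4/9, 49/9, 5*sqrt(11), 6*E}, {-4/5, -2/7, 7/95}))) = ProductSet({4/9}, {-2/7})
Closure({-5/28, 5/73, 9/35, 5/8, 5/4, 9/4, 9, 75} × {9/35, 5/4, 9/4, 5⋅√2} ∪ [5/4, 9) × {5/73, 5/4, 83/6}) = ([5/4, 9] × {5/73, 5/4, 83/6}) ∪ ({-5/28, 5/73, 9/35, 5/8, 5/4, 9/4, 9, 75} × {9/35, 5/4, 9/4, 5⋅√2})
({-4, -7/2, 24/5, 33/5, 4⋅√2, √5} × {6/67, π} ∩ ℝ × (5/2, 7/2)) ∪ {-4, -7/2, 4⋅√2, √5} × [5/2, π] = ({-4, -7/2, 24/5, 33/5, 4⋅√2, √5} × {π}) ∪ ({-4, -7/2, 4⋅√2, √5} × [5/2, π])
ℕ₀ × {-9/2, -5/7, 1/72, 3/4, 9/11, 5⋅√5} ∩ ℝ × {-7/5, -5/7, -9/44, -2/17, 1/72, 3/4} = ℕ₀ × {-5/7, 1/72, 3/4}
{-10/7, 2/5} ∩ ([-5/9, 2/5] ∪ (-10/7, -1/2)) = {2/5}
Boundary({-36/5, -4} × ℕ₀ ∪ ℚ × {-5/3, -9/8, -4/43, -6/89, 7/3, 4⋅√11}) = ({-36/5, -4} × ℕ₀) ∪ (ℝ × {-5/3, -9/8, -4/43, -6/89, 7/3, 4⋅√11})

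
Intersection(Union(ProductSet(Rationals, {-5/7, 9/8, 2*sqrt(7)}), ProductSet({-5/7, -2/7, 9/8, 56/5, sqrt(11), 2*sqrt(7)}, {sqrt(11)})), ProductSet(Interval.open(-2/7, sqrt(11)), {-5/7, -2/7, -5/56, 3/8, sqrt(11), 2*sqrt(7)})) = Union(ProductSet({9/8}, {sqrt(11)}), ProductSet(Intersection(Interval.open(-2/7, sqrt(11)), Rationals), {-5/7, 2*sqrt(7)}))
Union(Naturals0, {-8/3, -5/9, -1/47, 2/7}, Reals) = Reals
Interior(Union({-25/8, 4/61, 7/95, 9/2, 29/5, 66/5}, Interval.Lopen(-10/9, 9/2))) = Interval.open(-10/9, 9/2)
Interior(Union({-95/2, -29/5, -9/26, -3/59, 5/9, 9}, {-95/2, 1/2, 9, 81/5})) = EmptySet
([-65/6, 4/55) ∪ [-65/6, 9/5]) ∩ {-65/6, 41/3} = {-65/6}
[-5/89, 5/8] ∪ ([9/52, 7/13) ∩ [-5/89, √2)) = [-5/89, 5/8]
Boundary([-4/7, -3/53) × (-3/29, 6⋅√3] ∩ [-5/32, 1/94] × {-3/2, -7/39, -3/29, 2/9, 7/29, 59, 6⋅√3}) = [-5/32, -3/53] × {2/9, 7/29, 6⋅√3}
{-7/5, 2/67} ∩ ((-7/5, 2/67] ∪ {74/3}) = {2/67}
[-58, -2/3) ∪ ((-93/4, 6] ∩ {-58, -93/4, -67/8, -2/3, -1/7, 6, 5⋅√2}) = [-58, -2/3] ∪ {-1/7, 6}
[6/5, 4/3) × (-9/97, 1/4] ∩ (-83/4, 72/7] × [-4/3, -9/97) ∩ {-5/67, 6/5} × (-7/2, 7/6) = ∅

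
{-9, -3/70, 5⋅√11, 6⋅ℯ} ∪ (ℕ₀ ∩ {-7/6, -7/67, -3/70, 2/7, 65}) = {-9, -3/70, 65, 5⋅√11, 6⋅ℯ}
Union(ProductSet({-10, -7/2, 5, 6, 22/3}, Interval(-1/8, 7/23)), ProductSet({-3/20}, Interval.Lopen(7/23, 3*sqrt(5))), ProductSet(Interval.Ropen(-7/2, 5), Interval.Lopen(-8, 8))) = Union(ProductSet({-10, -7/2, 5, 6, 22/3}, Interval(-1/8, 7/23)), ProductSet(Interval.Ropen(-7/2, 5), Interval.Lopen(-8, 8)))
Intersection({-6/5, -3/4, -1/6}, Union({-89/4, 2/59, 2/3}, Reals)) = {-6/5, -3/4, -1/6}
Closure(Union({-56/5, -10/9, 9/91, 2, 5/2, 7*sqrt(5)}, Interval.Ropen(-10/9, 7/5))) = Union({-56/5, 2, 5/2, 7*sqrt(5)}, Interval(-10/9, 7/5))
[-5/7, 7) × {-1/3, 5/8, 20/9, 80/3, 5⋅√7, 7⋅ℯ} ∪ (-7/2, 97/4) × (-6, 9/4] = ((-7/2, 97/4) × (-6, 9/4]) ∪ ([-5/7, 7) × {-1/3, 5/8, 20/9, 80/3, 5⋅√7, 7⋅ℯ})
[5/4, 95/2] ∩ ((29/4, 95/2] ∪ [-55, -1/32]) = (29/4, 95/2]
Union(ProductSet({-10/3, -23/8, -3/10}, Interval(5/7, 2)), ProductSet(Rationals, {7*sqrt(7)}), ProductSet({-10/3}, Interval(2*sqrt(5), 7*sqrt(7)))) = Union(ProductSet({-10/3}, Interval(2*sqrt(5), 7*sqrt(7))), ProductSet({-10/3, -23/8, -3/10}, Interval(5/7, 2)), ProductSet(Rationals, {7*sqrt(7)}))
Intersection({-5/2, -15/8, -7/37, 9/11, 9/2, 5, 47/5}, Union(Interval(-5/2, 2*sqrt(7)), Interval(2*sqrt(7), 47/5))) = {-5/2, -15/8, -7/37, 9/11, 9/2, 5, 47/5}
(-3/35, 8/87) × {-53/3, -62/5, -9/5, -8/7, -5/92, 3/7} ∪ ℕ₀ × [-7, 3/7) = (ℕ₀ × [-7, 3/7)) ∪ ((-3/35, 8/87) × {-53/3, -62/5, -9/5, -8/7, -5/92, 3/7})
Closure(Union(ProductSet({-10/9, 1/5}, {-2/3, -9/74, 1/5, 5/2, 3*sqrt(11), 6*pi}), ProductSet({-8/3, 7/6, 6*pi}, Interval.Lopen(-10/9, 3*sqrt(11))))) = Union(ProductSet({-10/9, 1/5}, {-2/3, -9/74, 1/5, 5/2, 3*sqrt(11), 6*pi}), ProductSet({-8/3, 7/6, 6*pi}, Interval(-10/9, 3*sqrt(11))))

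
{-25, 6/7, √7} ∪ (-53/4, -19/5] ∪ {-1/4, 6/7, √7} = {-25, -1/4, 6/7, √7} ∪ (-53/4, -19/5]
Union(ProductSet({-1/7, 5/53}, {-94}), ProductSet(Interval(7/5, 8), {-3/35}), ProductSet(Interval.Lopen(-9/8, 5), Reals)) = Union(ProductSet(Interval.Lopen(-9/8, 5), Reals), ProductSet(Interval(7/5, 8), {-3/35}))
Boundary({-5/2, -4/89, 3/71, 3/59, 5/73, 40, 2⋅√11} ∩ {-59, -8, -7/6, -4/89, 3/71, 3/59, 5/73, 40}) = {-4/89, 3/71, 3/59, 5/73, 40}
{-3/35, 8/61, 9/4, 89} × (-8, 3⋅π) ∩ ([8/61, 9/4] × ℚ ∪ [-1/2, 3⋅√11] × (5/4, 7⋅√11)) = ({-3/35, 8/61, 9/4} × (5/4, 3⋅π)) ∪ ({8/61, 9/4} × (ℚ ∩ (-8, 3⋅π)))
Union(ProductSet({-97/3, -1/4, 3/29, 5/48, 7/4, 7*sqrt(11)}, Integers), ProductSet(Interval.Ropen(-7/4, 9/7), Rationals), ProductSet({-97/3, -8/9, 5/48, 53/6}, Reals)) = Union(ProductSet({-97/3, -8/9, 5/48, 53/6}, Reals), ProductSet({-97/3, -1/4, 3/29, 5/48, 7/4, 7*sqrt(11)}, Integers), ProductSet(Interval.Ropen(-7/4, 9/7), Rationals))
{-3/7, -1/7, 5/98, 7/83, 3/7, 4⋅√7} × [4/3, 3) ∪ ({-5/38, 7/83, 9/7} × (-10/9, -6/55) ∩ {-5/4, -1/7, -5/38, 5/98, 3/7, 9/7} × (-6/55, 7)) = {-3/7, -1/7, 5/98, 7/83, 3/7, 4⋅√7} × [4/3, 3)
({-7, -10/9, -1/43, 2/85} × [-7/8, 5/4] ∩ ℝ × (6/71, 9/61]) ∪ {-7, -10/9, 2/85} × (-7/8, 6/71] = ({-7, -10/9, 2/85} × (-7/8, 6/71]) ∪ ({-7, -10/9, -1/43, 2/85} × (6/71, 9/61])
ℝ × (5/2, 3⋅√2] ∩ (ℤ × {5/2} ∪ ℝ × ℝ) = ℝ × (5/2, 3⋅√2]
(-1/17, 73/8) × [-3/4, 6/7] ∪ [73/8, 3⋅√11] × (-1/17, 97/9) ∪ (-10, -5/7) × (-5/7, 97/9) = ((-10, -5/7) × (-5/7, 97/9)) ∪ ((-1/17, 73/8) × [-3/4, 6/7]) ∪ ([73/8, 3⋅√11] × (-1/17, 97/9))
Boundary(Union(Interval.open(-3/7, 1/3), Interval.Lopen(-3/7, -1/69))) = {-3/7, 1/3}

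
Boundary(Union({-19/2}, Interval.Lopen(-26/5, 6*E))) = {-19/2, -26/5, 6*E}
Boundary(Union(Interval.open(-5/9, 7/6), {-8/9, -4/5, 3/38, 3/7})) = {-8/9, -4/5, -5/9, 7/6}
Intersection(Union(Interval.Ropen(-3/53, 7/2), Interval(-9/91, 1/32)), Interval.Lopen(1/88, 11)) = Interval.open(1/88, 7/2)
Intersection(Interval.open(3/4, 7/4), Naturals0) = Range(1, 2, 1)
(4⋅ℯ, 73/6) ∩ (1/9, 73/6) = (4⋅ℯ, 73/6)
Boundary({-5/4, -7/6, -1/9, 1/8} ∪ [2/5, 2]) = {-5/4, -7/6, -1/9, 1/8, 2/5, 2}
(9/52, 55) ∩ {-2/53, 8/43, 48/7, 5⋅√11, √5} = {8/43, 48/7, 5⋅√11, √5}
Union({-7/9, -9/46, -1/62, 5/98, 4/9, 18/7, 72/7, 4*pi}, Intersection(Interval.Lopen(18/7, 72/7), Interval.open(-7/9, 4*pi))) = Union({-7/9, -9/46, -1/62, 5/98, 4/9, 4*pi}, Interval(18/7, 72/7))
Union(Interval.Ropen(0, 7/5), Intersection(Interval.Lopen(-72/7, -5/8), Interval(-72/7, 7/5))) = Union(Interval.Lopen(-72/7, -5/8), Interval.Ropen(0, 7/5))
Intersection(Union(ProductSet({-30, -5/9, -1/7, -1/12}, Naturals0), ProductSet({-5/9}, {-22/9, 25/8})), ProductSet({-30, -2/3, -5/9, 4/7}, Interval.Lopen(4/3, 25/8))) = Union(ProductSet({-5/9}, {25/8}), ProductSet({-30, -5/9}, Range(2, 4, 1)))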